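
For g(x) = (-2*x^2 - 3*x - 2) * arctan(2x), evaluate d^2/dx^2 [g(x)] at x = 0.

-12

Shift and add copies of the series according to the polynomial's terms.
From the series, [x^2] g = -6; multiply by 2! = 2 to get -12.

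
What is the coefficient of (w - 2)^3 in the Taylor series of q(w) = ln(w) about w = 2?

1/24

Compute the successive derivatives at the expansion point and divide by k!.
q(2) = ln(2)
q′(2) = 1/2
q′′(2) = -1/4
q′′′(2) = 1/4
Dividing each by k! gives the coefficients c_0, ..., c_3.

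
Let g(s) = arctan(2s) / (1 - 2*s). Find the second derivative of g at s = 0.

Multiply the numerator's expansion by the denominator's geometric series.
The coefficient of s^2 in the expansion is 4, so g′′(0) = 2! * (4) = 8.

8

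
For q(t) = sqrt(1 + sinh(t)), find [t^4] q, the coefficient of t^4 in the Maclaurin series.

-31/384

Plug the Maclaurin series of the inner function into that of the outer and collect terms.
q(0) = 1
q′(0) = 1/2
q′′(0) = -1/4
q′′′(0) = 7/8
q^(4)(0) = -31/16
The Taylor polynomial is Σ q^(k)(0)/k! · t^k.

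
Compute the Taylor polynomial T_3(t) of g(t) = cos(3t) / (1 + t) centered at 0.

Write out both Maclaurin series and multiply, keeping only the needed powers.

7*t^3/2 - 7*t^2/2 - t + 1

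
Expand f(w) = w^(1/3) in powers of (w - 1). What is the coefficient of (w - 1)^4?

-10/243

[(w - 1)^0] = 1;  [(w - 1)^1] = 1/3;  [(w - 1)^2] = -1/9;  [(w - 1)^3] = 5/81;  [(w - 1)^4] = -10/243.
So c_4 = f^(4)(1)/4! = -10/243.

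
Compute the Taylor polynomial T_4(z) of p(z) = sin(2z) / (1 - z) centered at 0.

2*z^4/3 + 2*z^3/3 + 2*z^2 + 2*z

Write out both Maclaurin series and multiply, keeping only the needed powers.
p(0) = 0
p′(0) = 2
p′′(0) = 4
p′′′(0) = 4
p^(4)(0) = 16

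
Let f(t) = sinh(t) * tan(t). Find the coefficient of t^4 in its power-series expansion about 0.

Write out both Maclaurin series and multiply, keeping only the needed powers.
[t^0] = 0;  [t^1] = 0;  [t^2] = 1;  [t^3] = 0;  [t^4] = 1/2.

1/2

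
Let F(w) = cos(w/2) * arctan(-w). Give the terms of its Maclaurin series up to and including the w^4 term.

11*w^3/24 - w

Expand each factor separately, then convolve coefficients.
[w^0] = 0;  [w^1] = -1;  [w^2] = 0;  [w^3] = 11/24;  [w^4] = 0.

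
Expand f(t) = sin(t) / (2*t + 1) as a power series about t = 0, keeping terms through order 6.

Multiply the numerator's expansion by the denominator's geometric series.
f(0) = 0
f′(0) = 1
f′′(0) = -4
f′′′(0) = 23
f^(4)(0) = -184
f^(5)(0) = 1841
f^(6)(0) = -22092
Dividing each by k! gives the coefficients c_0, ..., c_6.

-1841*t^6/60 + 1841*t^5/120 - 23*t^4/3 + 23*t^3/6 - 2*t^2 + t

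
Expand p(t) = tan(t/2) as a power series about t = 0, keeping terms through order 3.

t^3/24 + t/2

Differentiate repeatedly and evaluate at the center.
p(0) = 0
p′(0) = 1/2
p′′(0) = 0
p′′′(0) = 1/4
The Taylor polynomial is Σ p^(k)(0)/k! · t^k.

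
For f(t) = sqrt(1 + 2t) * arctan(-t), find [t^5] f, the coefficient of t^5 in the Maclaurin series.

31/120

Take the Cauchy product of the two expansions.
f(0) = 0
f′(0) = -1
f′′(0) = -2
f′′′(0) = 5
f^(4)(0) = -4
f^(5)(0) = 31
Dividing each by k! gives the coefficients c_0, ..., c_5.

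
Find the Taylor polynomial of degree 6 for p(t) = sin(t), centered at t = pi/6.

-(t - pi/6)^6/1440 + sqrt(3)*(t - pi/6)^5/240 + (t - pi/6)^4/48 - sqrt(3)*(t - pi/6)^3/12 - (t - pi/6)^2/4 + sqrt(3)*(t - pi/6)/2 + 1/2

Use the known series and substitute for the argument.
p(pi/6) = 1/2
p′(pi/6) = sqrt(3)/2
p′′(pi/6) = -1/2
p′′′(pi/6) = -sqrt(3)/2
p^(4)(pi/6) = 1/2
p^(5)(pi/6) = sqrt(3)/2
p^(6)(pi/6) = -1/2
Then c_k = p^(k)(pi/6)/k! gives each Taylor coefficient.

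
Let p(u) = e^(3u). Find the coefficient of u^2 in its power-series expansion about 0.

p(0) = 1
p′(0) = 3
p′′(0) = 9
Then c_k = p^(k)(0)/k! gives each Taylor coefficient.

9/2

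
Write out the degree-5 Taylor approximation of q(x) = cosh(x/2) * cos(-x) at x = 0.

-7*x^4/384 - 3*x^2/8 + 1

Expand each factor separately, then convolve coefficients.
[x^0] = 1;  [x^1] = 0;  [x^2] = -3/8;  [x^3] = 0;  [x^4] = -7/384;  [x^5] = 0.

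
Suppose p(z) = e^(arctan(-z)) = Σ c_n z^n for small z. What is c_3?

1/6

Let u equal the inner series; expand the outer function in u and truncate.
p(0) = 1
p′(0) = -1
p′′(0) = 1
p′′′(0) = 1
Then c_k = p^(k)(0)/k! gives each Taylor coefficient.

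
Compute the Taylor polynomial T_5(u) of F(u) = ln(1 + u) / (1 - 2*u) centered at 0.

391*u^5/30 + 77*u^4/12 + 10*u^3/3 + 3*u^2/2 + u

Expand 1/(denominator) as a geometric series and multiply by the numerator's series.
F(0) = 0
F′(0) = 1
F′′(0) = 3
F′′′(0) = 20
F^(4)(0) = 154
F^(5)(0) = 1564
Dividing each by k! gives the coefficients c_0, ..., c_5.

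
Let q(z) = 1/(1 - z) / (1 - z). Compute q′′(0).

6

Multiply the two series term by term and collect like powers.
From the series, [z^2] q = 3; multiply by 2! = 2 to get 6.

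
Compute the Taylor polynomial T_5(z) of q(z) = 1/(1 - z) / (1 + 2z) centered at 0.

Expand each factor separately, then convolve coefficients.
q(0) = 1
q′(0) = -1
q′′(0) = 6
q′′′(0) = -30
q^(4)(0) = 264
q^(5)(0) = -2520
The Taylor polynomial is Σ q^(k)(0)/k! · z^k.

-21*z^5 + 11*z^4 - 5*z^3 + 3*z^2 - z + 1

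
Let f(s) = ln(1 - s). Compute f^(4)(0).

-6

The coefficient of s^4 in the expansion is -1/4, so f^(4)(0) = 4! * (-1/4) = -6.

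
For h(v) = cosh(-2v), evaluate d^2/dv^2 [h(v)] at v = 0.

4

From the series, [v^2] h = 2; multiply by 2! = 2 to get 4.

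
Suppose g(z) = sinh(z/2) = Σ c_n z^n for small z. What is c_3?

1/48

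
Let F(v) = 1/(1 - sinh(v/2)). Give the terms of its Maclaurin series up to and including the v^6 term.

Plug the Maclaurin series of the inner function into that of the outer and collect terms.
F(0) = 1
F′(0) = 1/2
F′′(0) = 1/2
F′′′(0) = 7/8
F^(4)(0) = 2
F^(5)(0) = 181/32
F^(6)(0) = 77/4

77*v^6/2880 + 181*v^5/3840 + v^4/12 + 7*v^3/48 + v^2/4 + v/2 + 1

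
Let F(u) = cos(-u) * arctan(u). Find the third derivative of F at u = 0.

-5

Multiply the two series term by term and collect like powers.
The coefficient of u^3 in the expansion is -5/6, so F′′′(0) = 3! * (-5/6) = -5.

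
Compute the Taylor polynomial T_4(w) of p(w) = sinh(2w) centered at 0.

4*w^3/3 + 2*w

Apply the Taylor formula c_k = f^(k)(a)/k!.
p(0) = 0
p′(0) = 2
p′′(0) = 0
p′′′(0) = 8
p^(4)(0) = 0
Dividing each by k! gives the coefficients c_0, ..., c_4.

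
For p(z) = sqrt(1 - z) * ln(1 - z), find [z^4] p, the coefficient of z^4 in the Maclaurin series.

1/24

Write out both Maclaurin series and multiply, keeping only the needed powers.
p(0) = 0
p′(0) = -1
p′′(0) = 0
p′′′(0) = 1/4
p^(4)(0) = 1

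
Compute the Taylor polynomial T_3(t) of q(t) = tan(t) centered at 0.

t^3/3 + t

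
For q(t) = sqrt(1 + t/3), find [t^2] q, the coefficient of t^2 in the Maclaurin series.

-1/72

q(0) = 1
q′(0) = 1/6
q′′(0) = -1/36
So c_2 = q′′(0)/2! = -1/72.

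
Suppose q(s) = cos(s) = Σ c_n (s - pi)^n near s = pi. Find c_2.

Differentiate repeatedly and evaluate at the center.
q(pi) = -1
q′(pi) = 0
q′′(pi) = 1

1/2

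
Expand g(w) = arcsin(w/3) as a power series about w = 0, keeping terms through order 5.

w^5/3240 + w^3/162 + w/3

Differentiate repeatedly and evaluate at the center.
g(0) = 0
g′(0) = 1/3
g′′(0) = 0
g′′′(0) = 1/27
g^(4)(0) = 0
g^(5)(0) = 1/27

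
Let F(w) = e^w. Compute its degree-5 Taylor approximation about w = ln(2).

F(ln(2)) = 2
F′(ln(2)) = 2
F′′(ln(2)) = 2
F′′′(ln(2)) = 2
F^(4)(ln(2)) = 2
F^(5)(ln(2)) = 2
Then c_k = F^(k)(ln(2))/k! gives each Taylor coefficient.

(w - ln(2))^5/60 + (w - ln(2))^4/12 + (w - ln(2))^3/3 + (w - ln(2))^2 + 2*(w - ln(2)) + 2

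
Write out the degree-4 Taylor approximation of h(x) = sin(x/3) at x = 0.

-x^3/162 + x/3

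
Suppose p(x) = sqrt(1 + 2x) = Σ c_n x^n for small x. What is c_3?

1/2

c_3 = p′′′(0)/3! = 1/2.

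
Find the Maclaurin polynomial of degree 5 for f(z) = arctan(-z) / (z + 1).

-13*z^5/15 + 2*z^4/3 - 2*z^3/3 + z^2 - z

Multiply the numerator's expansion by the denominator's geometric series.
f(0) = 0
f′(0) = -1
f′′(0) = 2
f′′′(0) = -4
f^(4)(0) = 16
f^(5)(0) = -104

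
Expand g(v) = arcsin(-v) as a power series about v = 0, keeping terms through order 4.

-v^3/6 - v

[v^0] = 0;  [v^1] = -1;  [v^2] = 0;  [v^3] = -1/6;  [v^4] = 0.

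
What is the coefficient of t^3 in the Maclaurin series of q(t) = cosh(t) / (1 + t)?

-3/2

Write out both Maclaurin series and multiply, keeping only the needed powers.
q(0) = 1
q′(0) = -1
q′′(0) = 3
q′′′(0) = -9
So c_3 = q′′′(0)/3! = -3/2.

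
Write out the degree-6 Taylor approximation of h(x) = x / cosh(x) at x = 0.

5*x^5/24 - x^3/2 + x

Invert the denominator's series and multiply.
h(0) = 0
h′(0) = 1
h′′(0) = 0
h′′′(0) = -3
h^(4)(0) = 0
h^(5)(0) = 25
h^(6)(0) = 0
The Taylor polynomial is Σ h^(k)(0)/k! · x^k.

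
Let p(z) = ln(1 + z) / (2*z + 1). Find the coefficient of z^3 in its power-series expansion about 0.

16/3

Use 1/(1 - r) = Σ r^k on the denominator, then take the Cauchy product.
p(0) = 0
p′(0) = 1
p′′(0) = -5
p′′′(0) = 32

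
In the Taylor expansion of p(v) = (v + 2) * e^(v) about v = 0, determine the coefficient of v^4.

1/4

Distribute the polynomial across the series and collect like powers.
[v^0] = 2;  [v^1] = 3;  [v^2] = 2;  [v^3] = 5/6;  [v^4] = 1/4.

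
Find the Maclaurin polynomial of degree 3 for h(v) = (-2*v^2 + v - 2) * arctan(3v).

12*v^3 + 3*v^2 - 6*v

Shift and add copies of the series according to the polynomial's terms.
[v^0] = 0;  [v^1] = -6;  [v^2] = 3;  [v^3] = 12.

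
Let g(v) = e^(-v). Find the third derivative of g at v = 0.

-1

Differentiate repeatedly and evaluate at the center.
From the series, [v^3] g = -1/6; multiply by 3! = 6 to get -1.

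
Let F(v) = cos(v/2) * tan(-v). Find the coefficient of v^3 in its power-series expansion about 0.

Expand each factor separately, then convolve coefficients.
F(0) = 0
F′(0) = -1
F′′(0) = 0
F′′′(0) = -5/4
So c_3 = F′′′(0)/3! = -5/24.

-5/24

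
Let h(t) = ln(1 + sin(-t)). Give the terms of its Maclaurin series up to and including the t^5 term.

Let u equal the inner series; expand the outer function in u and truncate.
h(0) = 0
h′(0) = -1
h′′(0) = -1
h′′′(0) = -1
h^(4)(0) = -2
h^(5)(0) = -5
Then c_k = h^(k)(0)/k! gives each Taylor coefficient.

-t^5/24 - t^4/12 - t^3/6 - t^2/2 - t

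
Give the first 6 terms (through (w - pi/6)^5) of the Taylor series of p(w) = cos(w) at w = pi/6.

p(pi/6) = sqrt(3)/2
p′(pi/6) = -1/2
p′′(pi/6) = -sqrt(3)/2
p′′′(pi/6) = 1/2
p^(4)(pi/6) = sqrt(3)/2
p^(5)(pi/6) = -1/2
Then c_k = p^(k)(pi/6)/k! gives each Taylor coefficient.

-(w - pi/6)^5/240 + sqrt(3)*(w - pi/6)^4/48 + (w - pi/6)^3/12 - sqrt(3)*(w - pi/6)^2/4 - (w - pi/6)/2 + sqrt(3)/2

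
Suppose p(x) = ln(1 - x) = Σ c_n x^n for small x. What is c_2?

-1/2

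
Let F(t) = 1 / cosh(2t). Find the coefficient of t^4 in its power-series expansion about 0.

10/3

Write the quotient as an unknown series and match coefficients against numerator = denominator · series.
[t^0] = 1;  [t^1] = 0;  [t^2] = -2;  [t^3] = 0;  [t^4] = 10/3.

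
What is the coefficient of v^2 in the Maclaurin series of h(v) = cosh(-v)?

1/2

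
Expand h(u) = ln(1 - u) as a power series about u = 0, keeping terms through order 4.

-u^4/4 - u^3/3 - u^2/2 - u

[u^0] = 0;  [u^1] = -1;  [u^2] = -1/2;  [u^3] = -1/3;  [u^4] = -1/4.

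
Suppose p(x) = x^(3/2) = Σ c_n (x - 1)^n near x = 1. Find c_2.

3/8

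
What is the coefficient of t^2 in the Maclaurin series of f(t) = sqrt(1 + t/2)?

f(0) = 1
f′(0) = 1/4
f′′(0) = -1/16

-1/32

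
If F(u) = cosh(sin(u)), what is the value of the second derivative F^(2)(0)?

1

Compose series: expand the inner function first, then feed it into the outer expansion.
The coefficient of u^2 in the expansion is 1/2, so F′′(0) = 2! * (1/2) = 1.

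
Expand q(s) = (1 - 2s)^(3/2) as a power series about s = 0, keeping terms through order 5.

Apply the Taylor formula c_k = f^(k)(a)/k!.
q(0) = 1
q′(0) = -3
q′′(0) = 3
q′′′(0) = 3
q^(4)(0) = 9
q^(5)(0) = 45

3*s^5/8 + 3*s^4/8 + s^3/2 + 3*s^2/2 - 3*s + 1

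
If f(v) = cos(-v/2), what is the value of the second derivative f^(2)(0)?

-1/4

The coefficient of v^2 in the expansion is -1/8, so f′′(0) = 2! * (-1/8) = -1/4.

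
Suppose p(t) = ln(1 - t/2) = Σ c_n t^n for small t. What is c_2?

-1/8

p(0) = 0
p′(0) = -1/2
p′′(0) = -1/4
So c_2 = p′′(0)/2! = -1/8.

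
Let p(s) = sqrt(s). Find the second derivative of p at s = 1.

The coefficient of (s - 1)^2 in the expansion is -1/8, so p′′(1) = 2! * (-1/8) = -1/4.

-1/4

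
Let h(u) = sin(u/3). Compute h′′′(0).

Differentiate repeatedly and evaluate at the center.
From the series, [u^3] h = -1/162; multiply by 3! = 6 to get -1/27.

-1/27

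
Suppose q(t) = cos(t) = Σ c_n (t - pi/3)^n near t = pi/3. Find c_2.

q(pi/3) = 1/2
q′(pi/3) = -sqrt(3)/2
q′′(pi/3) = -1/2
The Taylor polynomial is Σ q^(k)(pi/3)/k! · (t - pi/3)^k.

-1/4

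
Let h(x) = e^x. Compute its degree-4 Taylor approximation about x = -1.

(x + 1)^4*e^(-1)/24 + (x + 1)^3*e^(-1)/6 + (x + 1)^2*e^(-1)/2 + (x + 1)*e^(-1) + e^(-1)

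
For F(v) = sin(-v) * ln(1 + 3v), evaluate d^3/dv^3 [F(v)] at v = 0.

27

Write out both Maclaurin series and multiply, keeping only the needed powers.
From the series, [v^3] F = 9/2; multiply by 3! = 6 to get 27.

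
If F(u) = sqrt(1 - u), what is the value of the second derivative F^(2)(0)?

From the series, [u^2] F = -1/8; multiply by 2! = 2 to get -1/4.

-1/4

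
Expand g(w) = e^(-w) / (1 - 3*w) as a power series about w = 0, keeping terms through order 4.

1393*w^4/24 + 58*w^3/3 + 13*w^2/2 + 2*w + 1

Multiply the numerator's expansion by the denominator's geometric series.
g(0) = 1
g′(0) = 2
g′′(0) = 13
g′′′(0) = 116
g^(4)(0) = 1393
The Taylor polynomial is Σ g^(k)(0)/k! · w^k.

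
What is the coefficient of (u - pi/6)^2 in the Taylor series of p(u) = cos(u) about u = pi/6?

[(u - pi/6)^0] = sqrt(3)/2;  [(u - pi/6)^1] = -1/2;  [(u - pi/6)^2] = -sqrt(3)/4.

-sqrt(3)/4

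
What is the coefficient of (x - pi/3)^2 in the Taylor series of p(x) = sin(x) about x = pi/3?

[(x - pi/3)^0] = sqrt(3)/2;  [(x - pi/3)^1] = 1/2;  [(x - pi/3)^2] = -sqrt(3)/4.
So c_2 = p′′(pi/3)/2! = -sqrt(3)/4.

-sqrt(3)/4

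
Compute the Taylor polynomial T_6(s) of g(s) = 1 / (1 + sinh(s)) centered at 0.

Write 1/(1+u) = 1 - u + u^2 - u^3 + ... and substitute the series for u.
g(0) = 1
g′(0) = -1
g′′(0) = 2
g′′′(0) = -7
g^(4)(0) = 32
g^(5)(0) = -181
g^(6)(0) = 1232
Then c_k = g^(k)(0)/k! gives each Taylor coefficient.

77*s^6/45 - 181*s^5/120 + 4*s^4/3 - 7*s^3/6 + s^2 - s + 1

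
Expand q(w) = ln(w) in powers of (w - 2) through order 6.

q(2) = ln(2)
q′(2) = 1/2
q′′(2) = -1/4
q′′′(2) = 1/4
q^(4)(2) = -3/8
q^(5)(2) = 3/4
q^(6)(2) = -15/8

-(w - 2)^6/384 + (w - 2)^5/160 - (w - 2)^4/64 + (w - 2)^3/24 - (w - 2)^2/8 + (w - 2)/2 + ln(2)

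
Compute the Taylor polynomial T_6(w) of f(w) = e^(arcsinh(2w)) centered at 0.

Compose series: expand the inner function first, then feed it into the outer expansion.
[w^0] = 1;  [w^1] = 2;  [w^2] = 2;  [w^3] = 0;  [w^4] = -2;  [w^5] = 0;  [w^6] = 4.

4*w^6 - 2*w^4 + 2*w^2 + 2*w + 1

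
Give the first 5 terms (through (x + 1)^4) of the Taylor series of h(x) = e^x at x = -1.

(x + 1)^4*e^(-1)/24 + (x + 1)^3*e^(-1)/6 + (x + 1)^2*e^(-1)/2 + (x + 1)*e^(-1) + e^(-1)

[(x + 1)^0] = e^(-1);  [(x + 1)^1] = e^(-1);  [(x + 1)^2] = e^(-1)/2;  [(x + 1)^3] = e^(-1)/6;  [(x + 1)^4] = e^(-1)/24.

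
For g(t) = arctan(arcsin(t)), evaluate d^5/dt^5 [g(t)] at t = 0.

13

Compose series: expand the inner function first, then feed it into the outer expansion.
The coefficient of t^5 in the expansion is 13/120, so g^(5)(0) = 5! * (13/120) = 13.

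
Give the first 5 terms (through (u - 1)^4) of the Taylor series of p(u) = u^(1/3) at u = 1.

Differentiate repeatedly and evaluate at the center.
[(u - 1)^0] = 1;  [(u - 1)^1] = 1/3;  [(u - 1)^2] = -1/9;  [(u - 1)^3] = 5/81;  [(u - 1)^4] = -10/243.

-10*(u - 1)^4/243 + 5*(u - 1)^3/81 - (u - 1)^2/9 + (u - 1)/3 + 1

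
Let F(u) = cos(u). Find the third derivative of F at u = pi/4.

sqrt(2)/2

The coefficient of (u - pi/4)^3 in the expansion is sqrt(2)/12, so F′′′(pi/4) = 3! * (sqrt(2)/12) = sqrt(2)/2.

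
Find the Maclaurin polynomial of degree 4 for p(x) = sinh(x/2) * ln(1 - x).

Expand each factor separately, then convolve coefficients.
p(0) = 0
p′(0) = 0
p′′(0) = -1
p′′′(0) = -3/2
p^(4)(0) = -9/2
Dividing each by k! gives the coefficients c_0, ..., c_4.

-3*x^4/16 - x^3/4 - x^2/2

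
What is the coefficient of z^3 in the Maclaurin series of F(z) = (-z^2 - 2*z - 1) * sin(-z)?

Multiply each power in the prefactor through the base expansion.

5/6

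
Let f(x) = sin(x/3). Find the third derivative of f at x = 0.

From the series, [x^3] f = -1/162; multiply by 3! = 6 to get -1/27.

-1/27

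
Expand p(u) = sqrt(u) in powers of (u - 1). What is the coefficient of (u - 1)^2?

-1/8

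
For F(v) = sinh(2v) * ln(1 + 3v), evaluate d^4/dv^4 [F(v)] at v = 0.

Write out both Maclaurin series and multiply, keeping only the needed powers.
The coefficient of v^4 in the expansion is 22, so F^(4)(0) = 4! * (22) = 528.

528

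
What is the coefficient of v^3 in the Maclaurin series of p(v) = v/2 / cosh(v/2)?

Invert the denominator's series and multiply.

-1/16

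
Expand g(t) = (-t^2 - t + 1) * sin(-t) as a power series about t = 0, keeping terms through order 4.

-t^4/6 + 7*t^3/6 + t^2 - t

Multiply each power in the prefactor through the base expansion.
g(0) = 0
g′(0) = -1
g′′(0) = 2
g′′′(0) = 7
g^(4)(0) = -4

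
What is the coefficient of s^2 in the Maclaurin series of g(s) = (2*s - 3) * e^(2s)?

Multiply each power in the prefactor through the base expansion.
g(0) = -3
g′(0) = -4
g′′(0) = -4
Then c_k = g^(k)(0)/k! gives each Taylor coefficient.

-2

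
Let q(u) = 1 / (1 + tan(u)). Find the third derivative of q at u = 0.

Write 1/(1+u) = 1 - u + u^2 - u^3 + ... and substitute the series for u.
The coefficient of u^3 in the expansion is -4/3, so q′′′(0) = 3! * (-4/3) = -8.

-8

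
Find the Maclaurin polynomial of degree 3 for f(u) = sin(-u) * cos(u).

Multiply the two series term by term and collect like powers.
[u^0] = 0;  [u^1] = -1;  [u^2] = 0;  [u^3] = 2/3.

2*u^3/3 - u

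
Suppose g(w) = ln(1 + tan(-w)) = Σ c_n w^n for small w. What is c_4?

-7/12

Plug the Maclaurin series of the inner function into that of the outer and collect terms.
[w^0] = 0;  [w^1] = -1;  [w^2] = -1/2;  [w^3] = -2/3;  [w^4] = -7/12.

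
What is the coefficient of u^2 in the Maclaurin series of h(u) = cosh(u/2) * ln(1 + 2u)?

-2

Write out both Maclaurin series and multiply, keeping only the needed powers.
h(0) = 0
h′(0) = 2
h′′(0) = -4
So c_2 = h′′(0)/2! = -2.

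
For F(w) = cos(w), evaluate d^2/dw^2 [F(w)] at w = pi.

1

Use the known series and substitute for the argument.
From the series, [(w - pi)^2] F = 1/2; multiply by 2! = 2 to get 1.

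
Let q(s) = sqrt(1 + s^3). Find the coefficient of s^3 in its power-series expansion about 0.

[s^0] = 1;  [s^1] = 0;  [s^2] = 0;  [s^3] = 1/2.

1/2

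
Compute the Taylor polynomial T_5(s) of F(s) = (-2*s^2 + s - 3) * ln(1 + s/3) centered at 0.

Shift and add copies of the series according to the polynomial's terms.

-49*s^5/1620 + 43*s^4/324 - 41*s^3/54 + s^2/2 - s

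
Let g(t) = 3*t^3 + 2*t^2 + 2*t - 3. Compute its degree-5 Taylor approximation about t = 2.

3*(t - 2)^3 + 20*(t - 2)^2 + 46*(t - 2) + 33

Differentiate repeatedly and evaluate at the center.
g(2) = 33
g′(2) = 46
g′′(2) = 40
g′′′(2) = 18
g^(4)(2) = 0
g^(5)(2) = 0
Then c_k = g^(k)(2)/k! gives each Taylor coefficient.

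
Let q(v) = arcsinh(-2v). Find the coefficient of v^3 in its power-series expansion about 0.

4/3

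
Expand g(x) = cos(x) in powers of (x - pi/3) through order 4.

Differentiate repeatedly and evaluate at the center.
[(x - pi/3)^0] = 1/2;  [(x - pi/3)^1] = -sqrt(3)/2;  [(x - pi/3)^2] = -1/4;  [(x - pi/3)^3] = sqrt(3)/12;  [(x - pi/3)^4] = 1/48.

(x - pi/3)^4/48 + sqrt(3)*(x - pi/3)^3/12 - (x - pi/3)^2/4 - sqrt(3)*(x - pi/3)/2 + 1/2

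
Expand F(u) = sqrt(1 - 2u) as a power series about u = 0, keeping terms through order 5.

[u^0] = 1;  [u^1] = -1;  [u^2] = -1/2;  [u^3] = -1/2;  [u^4] = -5/8;  [u^5] = -7/8.

-7*u^5/8 - 5*u^4/8 - u^3/2 - u^2/2 - u + 1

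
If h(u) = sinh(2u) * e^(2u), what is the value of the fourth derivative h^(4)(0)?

128

Write out both Maclaurin series and multiply, keeping only the needed powers.
The coefficient of u^4 in the expansion is 16/3, so h^(4)(0) = 4! * (16/3) = 128.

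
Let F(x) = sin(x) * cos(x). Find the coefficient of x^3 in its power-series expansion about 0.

-2/3

Take the Cauchy product of the two expansions.
[x^0] = 0;  [x^1] = 1;  [x^2] = 0;  [x^3] = -2/3.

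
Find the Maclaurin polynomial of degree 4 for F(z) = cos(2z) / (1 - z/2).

Multiply the two series term by term and collect like powers.
F(0) = 1
F′(0) = 1/2
F′′(0) = -7/2
F′′′(0) = -21/4
F^(4)(0) = 11/2
The Taylor polynomial is Σ F^(k)(0)/k! · z^k.

11*z^4/48 - 7*z^3/8 - 7*z^2/4 + z/2 + 1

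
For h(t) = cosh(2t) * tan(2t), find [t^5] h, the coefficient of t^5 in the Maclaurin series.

Take the Cauchy product of the two expansions.
[t^0] = 0;  [t^1] = 2;  [t^2] = 0;  [t^3] = 20/3;  [t^4] = 0;  [t^5] = 164/15.
So c_5 = h^(5)(0)/5! = 164/15.

164/15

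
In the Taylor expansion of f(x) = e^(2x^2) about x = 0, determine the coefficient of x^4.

f(0) = 1
f′(0) = 0
f′′(0) = 4
f′′′(0) = 0
f^(4)(0) = 48
So c_4 = f^(4)(0)/4! = 2.

2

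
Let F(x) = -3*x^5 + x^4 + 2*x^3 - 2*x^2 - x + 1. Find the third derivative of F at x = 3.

-1536

Differentiate repeatedly and evaluate at the center.
From the series, [(x - 3)^3] F = -256; multiply by 3! = 6 to get -1536.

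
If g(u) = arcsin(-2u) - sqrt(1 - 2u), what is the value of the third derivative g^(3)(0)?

Add the two expansions coefficient-wise.
From the series, [u^3] g = -5/6; multiply by 3! = 6 to get -5.

-5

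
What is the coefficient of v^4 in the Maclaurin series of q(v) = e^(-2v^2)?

q(0) = 1
q′(0) = 0
q′′(0) = -4
q′′′(0) = 0
q^(4)(0) = 48
So c_4 = q^(4)(0)/4! = 2.

2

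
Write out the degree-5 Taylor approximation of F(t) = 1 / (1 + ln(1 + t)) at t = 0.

Write 1/(1+u) = 1 - u + u^2 - u^3 + ... and substitute the series for u.
F(0) = 1
F′(0) = -1
F′′(0) = 3
F′′′(0) = -14
F^(4)(0) = 88
F^(5)(0) = -694
Then c_k = F^(k)(0)/k! gives each Taylor coefficient.

-347*t^5/60 + 11*t^4/3 - 7*t^3/3 + 3*t^2/2 - t + 1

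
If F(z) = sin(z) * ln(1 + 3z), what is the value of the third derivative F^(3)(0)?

Take the Cauchy product of the two expansions.
The coefficient of z^3 in the expansion is -9/2, so F′′′(0) = 3! * (-9/2) = -27.

-27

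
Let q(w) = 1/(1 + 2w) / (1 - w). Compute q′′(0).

Expand each factor separately, then convolve coefficients.
From the series, [w^2] q = 3; multiply by 2! = 2 to get 6.

6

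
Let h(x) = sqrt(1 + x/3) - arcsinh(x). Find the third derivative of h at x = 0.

73/72

Add the two expansions coefficient-wise.
The coefficient of x^3 in the expansion is 73/432, so h′′′(0) = 3! * (73/432) = 73/72.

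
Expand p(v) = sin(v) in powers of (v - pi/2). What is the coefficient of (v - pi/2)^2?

-1/2

Differentiate repeatedly and evaluate at the center.
[(v - pi/2)^0] = 1;  [(v - pi/2)^1] = 0;  [(v - pi/2)^2] = -1/2.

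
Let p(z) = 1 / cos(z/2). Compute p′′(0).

Divide the numerator series by the denominator series (power-series long division).
From the series, [z^2] p = 1/8; multiply by 2! = 2 to get 1/4.

1/4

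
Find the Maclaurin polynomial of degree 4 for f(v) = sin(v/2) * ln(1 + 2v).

31*v^4/24 - v^3 + v^2

Write out both Maclaurin series and multiply, keeping only the needed powers.
f(0) = 0
f′(0) = 0
f′′(0) = 2
f′′′(0) = -6
f^(4)(0) = 31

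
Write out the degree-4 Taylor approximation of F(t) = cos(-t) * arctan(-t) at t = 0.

Multiply the two series term by term and collect like powers.
F(0) = 0
F′(0) = -1
F′′(0) = 0
F′′′(0) = 5
F^(4)(0) = 0
The Taylor polynomial is Σ F^(k)(0)/k! · t^k.

5*t^3/6 - t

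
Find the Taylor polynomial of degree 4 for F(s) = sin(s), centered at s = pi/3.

sqrt(3)*(s - pi/3)^4/48 - (s - pi/3)^3/12 - sqrt(3)*(s - pi/3)^2/4 + (s - pi/3)/2 + sqrt(3)/2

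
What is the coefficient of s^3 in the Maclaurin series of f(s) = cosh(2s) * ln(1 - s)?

-7/3

Write out both Maclaurin series and multiply, keeping only the needed powers.
f(0) = 0
f′(0) = -1
f′′(0) = -1
f′′′(0) = -14
Dividing each by k! gives the coefficients c_0, ..., c_3.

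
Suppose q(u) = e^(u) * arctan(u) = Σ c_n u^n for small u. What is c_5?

3/40

Multiply the two series term by term and collect like powers.
q(0) = 0
q′(0) = 1
q′′(0) = 2
q′′′(0) = 1
q^(4)(0) = -4
q^(5)(0) = 9
Then c_k = q^(k)(0)/k! gives each Taylor coefficient.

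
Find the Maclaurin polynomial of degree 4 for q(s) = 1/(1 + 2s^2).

4*s^4 - 2*s^2 + 1

Compute the successive derivatives at the expansion point and divide by k!.
[s^0] = 1;  [s^1] = 0;  [s^2] = -2;  [s^3] = 0;  [s^4] = 4.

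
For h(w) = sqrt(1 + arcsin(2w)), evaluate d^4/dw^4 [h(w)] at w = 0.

Let u equal the inner series; expand the outer function in u and truncate.
The coefficient of w^4 in the expansion is -31/24, so h^(4)(0) = 4! * (-31/24) = -31.

-31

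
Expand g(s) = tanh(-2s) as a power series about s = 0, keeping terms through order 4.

g(0) = 0
g′(0) = -2
g′′(0) = 0
g′′′(0) = 16
g^(4)(0) = 0
Then c_k = g^(k)(0)/k! gives each Taylor coefficient.

8*s^3/3 - 2*s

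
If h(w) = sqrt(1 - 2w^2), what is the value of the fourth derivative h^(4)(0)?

The coefficient of w^4 in the expansion is -1/2, so h^(4)(0) = 4! * (-1/2) = -12.

-12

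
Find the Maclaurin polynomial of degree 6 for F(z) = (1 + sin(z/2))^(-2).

Let u equal the inner series; expand the outer function in u and truncate.
F(0) = 1
F′(0) = -1
F′′(0) = 3/2
F′′′(0) = -11/4
F^(4)(0) = 6
F^(5)(0) = -241/16
F^(6)(0) = 171/4
Dividing each by k! gives the coefficients c_0, ..., c_6.

19*z^6/320 - 241*z^5/1920 + z^4/4 - 11*z^3/24 + 3*z^2/4 - z + 1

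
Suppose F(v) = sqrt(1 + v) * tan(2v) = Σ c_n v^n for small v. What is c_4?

Take the Cauchy product of the two expansions.
F(0) = 0
F′(0) = 2
F′′(0) = 2
F′′′(0) = 29/2
F^(4)(0) = 35

35/24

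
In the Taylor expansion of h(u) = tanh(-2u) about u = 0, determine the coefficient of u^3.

8/3

Use the known series and substitute for the argument.
[u^0] = 0;  [u^1] = -2;  [u^2] = 0;  [u^3] = 8/3.
So c_3 = h′′′(0)/3! = 8/3.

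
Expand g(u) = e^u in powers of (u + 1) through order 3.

(u + 1)^3*e^(-1)/6 + (u + 1)^2*e^(-1)/2 + (u + 1)*e^(-1) + e^(-1)

Differentiate repeatedly and evaluate at the center.
[(u + 1)^0] = e^(-1);  [(u + 1)^1] = e^(-1);  [(u + 1)^2] = e^(-1)/2;  [(u + 1)^3] = e^(-1)/6.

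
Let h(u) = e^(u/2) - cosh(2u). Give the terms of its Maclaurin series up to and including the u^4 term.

-85*u^4/128 + u^3/48 - 15*u^2/8 + u/2

Add the two expansions coefficient-wise.
h(0) = 0
h′(0) = 1/2
h′′(0) = -15/4
h′′′(0) = 1/8
h^(4)(0) = -255/16
Then c_k = h^(k)(0)/k! gives each Taylor coefficient.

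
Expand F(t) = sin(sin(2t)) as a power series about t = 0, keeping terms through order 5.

Compose series: expand the inner function first, then feed it into the outer expansion.
F(0) = 0
F′(0) = 2
F′′(0) = 0
F′′′(0) = -16
F^(4)(0) = 0
F^(5)(0) = 384
Dividing each by k! gives the coefficients c_0, ..., c_5.

16*t^5/5 - 8*t^3/3 + 2*t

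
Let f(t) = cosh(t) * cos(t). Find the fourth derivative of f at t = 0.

Write out both Maclaurin series and multiply, keeping only the needed powers.
The coefficient of t^4 in the expansion is -1/6, so f^(4)(0) = 4! * (-1/6) = -4.

-4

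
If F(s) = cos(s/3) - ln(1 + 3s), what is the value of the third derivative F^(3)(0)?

-54

Expand each term separately and add.
The coefficient of s^3 in the expansion is -9, so F′′′(0) = 3! * (-9) = -54.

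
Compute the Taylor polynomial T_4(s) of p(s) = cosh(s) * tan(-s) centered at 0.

Multiply the two series term by term and collect like powers.

-5*s^3/6 - s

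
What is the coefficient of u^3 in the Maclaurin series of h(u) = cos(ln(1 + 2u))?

4

Let u equal the inner series; expand the outer function in u and truncate.
[u^0] = 1;  [u^1] = 0;  [u^2] = -2;  [u^3] = 4.
So c_3 = h′′′(0)/3! = 4.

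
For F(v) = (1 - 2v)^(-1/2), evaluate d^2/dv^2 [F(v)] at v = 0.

From the series, [v^2] F = 3/2; multiply by 2! = 2 to get 3.

3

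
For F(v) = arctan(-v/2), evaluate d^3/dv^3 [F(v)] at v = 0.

1/4

Compute the successive derivatives at the expansion point and divide by k!.
From the series, [v^3] F = 1/24; multiply by 3! = 6 to get 1/4.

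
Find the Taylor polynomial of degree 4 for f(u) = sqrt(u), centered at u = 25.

-(u - 25)^4/2000000 + (u - 25)^3/50000 - (u - 25)^2/1000 + (u - 25)/10 + 5

Differentiate repeatedly and evaluate at the center.
f(25) = 5
f′(25) = 1/10
f′′(25) = -1/500
f′′′(25) = 3/25000
f^(4)(25) = -3/250000
Dividing each by k! gives the coefficients c_0, ..., c_4.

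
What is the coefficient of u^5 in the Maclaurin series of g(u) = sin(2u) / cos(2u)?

Divide the numerator series by the denominator series (power-series long division).
[u^0] = 0;  [u^1] = 2;  [u^2] = 0;  [u^3] = 8/3;  [u^4] = 0;  [u^5] = 64/15.
So c_5 = g^(5)(0)/5! = 64/15.

64/15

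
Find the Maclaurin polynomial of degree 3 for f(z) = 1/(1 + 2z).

-8*z^3 + 4*z^2 - 2*z + 1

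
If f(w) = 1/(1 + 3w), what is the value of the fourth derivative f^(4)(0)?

1944

Differentiate repeatedly and evaluate at the center.
The coefficient of w^4 in the expansion is 81, so f^(4)(0) = 4! * (81) = 1944.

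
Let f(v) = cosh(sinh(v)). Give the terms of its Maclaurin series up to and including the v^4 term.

5*v^4/24 + v^2/2 + 1

Compose series: expand the inner function first, then feed it into the outer expansion.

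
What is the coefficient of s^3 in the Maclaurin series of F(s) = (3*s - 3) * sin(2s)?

Shift and add copies of the series according to the polynomial's terms.
[s^0] = 0;  [s^1] = -6;  [s^2] = 6;  [s^3] = 4.

4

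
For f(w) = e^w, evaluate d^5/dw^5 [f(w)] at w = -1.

e^(-1)

Compute the successive derivatives at the expansion point and divide by k!.
From the series, [(w + 1)^5] f = e^(-1)/120; multiply by 5! = 120 to get e^(-1).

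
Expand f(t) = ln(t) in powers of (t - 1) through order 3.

Differentiate repeatedly and evaluate at the center.
f(1) = 0
f′(1) = 1
f′′(1) = -1
f′′′(1) = 2

(t - 1)^3/3 - (t - 1)^2/2 + (t - 1)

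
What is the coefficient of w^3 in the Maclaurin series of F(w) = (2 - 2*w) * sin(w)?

Multiply each power in the prefactor through the base expansion.
F(0) = 0
F′(0) = 2
F′′(0) = -4
F′′′(0) = -2
Then c_k = F^(k)(0)/k! gives each Taylor coefficient.

-1/3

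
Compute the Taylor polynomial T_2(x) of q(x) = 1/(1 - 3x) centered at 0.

9*x^2 + 3*x + 1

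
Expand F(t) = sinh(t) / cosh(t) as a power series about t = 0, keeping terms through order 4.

-t^3/3 + t

Invert the denominator's series and multiply.
[t^0] = 0;  [t^1] = 1;  [t^2] = 0;  [t^3] = -1/3;  [t^4] = 0.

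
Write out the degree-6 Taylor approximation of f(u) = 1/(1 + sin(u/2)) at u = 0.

17*u^6/2880 - 61*u^5/3840 + u^4/24 - 5*u^3/48 + u^2/4 - u/2 + 1

Plug the Maclaurin series of the inner function into that of the outer and collect terms.
f(0) = 1
f′(0) = -1/2
f′′(0) = 1/2
f′′′(0) = -5/8
f^(4)(0) = 1
f^(5)(0) = -61/32
f^(6)(0) = 17/4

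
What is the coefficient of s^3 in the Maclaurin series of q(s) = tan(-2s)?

-8/3

Apply the Taylor formula c_k = f^(k)(a)/k!.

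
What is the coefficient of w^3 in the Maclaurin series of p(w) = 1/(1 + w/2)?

Use the known series and substitute for the argument.
p(0) = 1
p′(0) = -1/2
p′′(0) = 1/2
p′′′(0) = -3/4
So c_3 = p′′′(0)/3! = -1/8.

-1/8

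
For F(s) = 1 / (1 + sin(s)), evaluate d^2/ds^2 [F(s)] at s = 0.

Expand as Σ (-1)^k u^k with u equal to the inner function's series.
The coefficient of s^2 in the expansion is 1, so F′′(0) = 2! * (1) = 2.

2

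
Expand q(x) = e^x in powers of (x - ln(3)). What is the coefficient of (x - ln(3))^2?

3/2

Apply the Taylor formula c_k = f^(k)(a)/k!.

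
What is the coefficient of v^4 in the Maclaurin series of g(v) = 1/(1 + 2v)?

g(0) = 1
g′(0) = -2
g′′(0) = 8
g′′′(0) = -48
g^(4)(0) = 384
So c_4 = g^(4)(0)/4! = 16.

16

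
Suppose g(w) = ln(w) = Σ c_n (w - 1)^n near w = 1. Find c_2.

Compute the successive derivatives at the expansion point and divide by k!.
g(1) = 0
g′(1) = 1
g′′(1) = -1
Then c_k = g^(k)(1)/k! gives each Taylor coefficient.

-1/2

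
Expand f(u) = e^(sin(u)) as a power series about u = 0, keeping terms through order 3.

Substitute the inner expansion into the outer series and collect powers.
[u^0] = 1;  [u^1] = 1;  [u^2] = 1/2;  [u^3] = 0.

u^2/2 + u + 1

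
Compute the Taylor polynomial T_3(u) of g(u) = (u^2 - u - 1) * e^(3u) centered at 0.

-6*u^3 - 13*u^2/2 - 4*u - 1

Multiply each power in the prefactor through the base expansion.
g(0) = -1
g′(0) = -4
g′′(0) = -13
g′′′(0) = -36
Dividing each by k! gives the coefficients c_0, ..., c_3.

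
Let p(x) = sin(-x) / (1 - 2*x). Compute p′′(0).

Expand 1/(denominator) as a geometric series and multiply by the numerator's series.
The coefficient of x^2 in the expansion is -2, so p′′(0) = 2! * (-2) = -4.

-4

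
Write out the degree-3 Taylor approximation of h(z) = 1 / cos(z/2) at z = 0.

z^2/8 + 1

Divide the numerator series by the denominator series (power-series long division).
h(0) = 1
h′(0) = 0
h′′(0) = 1/4
h′′′(0) = 0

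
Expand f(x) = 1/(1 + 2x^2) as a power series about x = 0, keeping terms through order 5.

4*x^4 - 2*x^2 + 1

f(0) = 1
f′(0) = 0
f′′(0) = -4
f′′′(0) = 0
f^(4)(0) = 96
f^(5)(0) = 0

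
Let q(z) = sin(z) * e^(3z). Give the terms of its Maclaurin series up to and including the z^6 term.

13*z^6/10 + 79*z^5/30 + 4*z^4 + 13*z^3/3 + 3*z^2 + z

Write out both Maclaurin series and multiply, keeping only the needed powers.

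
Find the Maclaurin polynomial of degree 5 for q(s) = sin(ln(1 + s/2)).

-s^5/384 + s^3/48 - s^2/8 + s/2

Substitute the inner expansion into the outer series and collect powers.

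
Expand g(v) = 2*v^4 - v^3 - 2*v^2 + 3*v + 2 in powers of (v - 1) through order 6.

g(1) = 4
g′(1) = 4
g′′(1) = 14
g′′′(1) = 42
g^(4)(1) = 48
g^(5)(1) = 0
g^(6)(1) = 0
Dividing each by k! gives the coefficients c_0, ..., c_6.

2*(v - 1)^4 + 7*(v - 1)^3 + 7*(v - 1)^2 + 4*(v - 1) + 4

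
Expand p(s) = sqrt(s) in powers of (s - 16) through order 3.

Apply the Taylor formula c_k = f^(k)(a)/k!.
p(16) = 4
p′(16) = 1/8
p′′(16) = -1/256
p′′′(16) = 3/8192

(s - 16)^3/16384 - (s - 16)^2/512 + (s - 16)/8 + 4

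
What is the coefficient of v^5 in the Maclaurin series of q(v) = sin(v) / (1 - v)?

101/120

Expand 1/(denominator) as a geometric series and multiply by the numerator's series.
q(0) = 0
q′(0) = 1
q′′(0) = 2
q′′′(0) = 5
q^(4)(0) = 20
q^(5)(0) = 101
So c_5 = q^(5)(0)/5! = 101/120.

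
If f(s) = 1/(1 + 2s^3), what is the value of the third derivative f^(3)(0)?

-12

From the series, [s^3] f = -2; multiply by 3! = 6 to get -12.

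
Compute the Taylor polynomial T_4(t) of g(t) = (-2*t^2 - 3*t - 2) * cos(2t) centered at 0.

Multiply each power in the prefactor through the base expansion.
[t^0] = -2;  [t^1] = -3;  [t^2] = 2;  [t^3] = 6;  [t^4] = 8/3.

8*t^4/3 + 6*t^3 + 2*t^2 - 3*t - 2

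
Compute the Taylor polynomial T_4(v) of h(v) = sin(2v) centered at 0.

-4*v^3/3 + 2*v

[v^0] = 0;  [v^1] = 2;  [v^2] = 0;  [v^3] = -4/3;  [v^4] = 0.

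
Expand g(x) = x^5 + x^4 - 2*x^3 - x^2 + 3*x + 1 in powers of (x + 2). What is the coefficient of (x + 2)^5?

1

[(x + 2)^0] = -9;  [(x + 2)^1] = 31;  [(x + 2)^2] = -45;  [(x + 2)^3] = 30;  [(x + 2)^4] = -9;  [(x + 2)^5] = 1.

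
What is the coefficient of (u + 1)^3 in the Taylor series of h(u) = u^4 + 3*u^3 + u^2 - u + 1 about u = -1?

-1

Apply the Taylor formula c_k = f^(k)(a)/k!.
h(-1) = 1
h′(-1) = 2
h′′(-1) = -4
h′′′(-1) = -6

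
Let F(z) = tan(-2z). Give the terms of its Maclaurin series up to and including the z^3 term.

-8*z^3/3 - 2*z

Apply the Taylor formula c_k = f^(k)(a)/k!.
F(0) = 0
F′(0) = -2
F′′(0) = 0
F′′′(0) = -16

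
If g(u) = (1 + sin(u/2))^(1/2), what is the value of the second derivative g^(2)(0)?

-1/16

Compose series: expand the inner function first, then feed it into the outer expansion.
The coefficient of u^2 in the expansion is -1/32, so g′′(0) = 2! * (-1/32) = -1/16.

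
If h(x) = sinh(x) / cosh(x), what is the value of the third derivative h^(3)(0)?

-2

Invert the denominator's series and multiply.
From the series, [x^3] h = -1/3; multiply by 3! = 6 to get -2.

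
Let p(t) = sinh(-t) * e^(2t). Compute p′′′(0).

Write out both Maclaurin series and multiply, keeping only the needed powers.
From the series, [t^3] p = -13/6; multiply by 3! = 6 to get -13.

-13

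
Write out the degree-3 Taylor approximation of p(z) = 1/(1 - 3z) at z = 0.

p(0) = 1
p′(0) = 3
p′′(0) = 18
p′′′(0) = 162
Dividing each by k! gives the coefficients c_0, ..., c_3.

27*z^3 + 9*z^2 + 3*z + 1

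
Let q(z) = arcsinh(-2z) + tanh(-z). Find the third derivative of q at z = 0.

Combine the two series term by term.
The coefficient of z^3 in the expansion is 5/3, so q′′′(0) = 3! * (5/3) = 10.

10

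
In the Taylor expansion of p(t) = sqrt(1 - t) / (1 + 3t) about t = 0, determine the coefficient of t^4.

11971/128

Write out both Maclaurin series and multiply, keeping only the needed powers.
p(0) = 1
p′(0) = -7/2
p′′(0) = 83/4
p′′′(0) = -1497/8
p^(4)(0) = 35913/16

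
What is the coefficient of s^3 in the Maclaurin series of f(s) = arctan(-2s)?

[s^0] = 0;  [s^1] = -2;  [s^2] = 0;  [s^3] = 8/3.
So c_3 = f′′′(0)/3! = 8/3.

8/3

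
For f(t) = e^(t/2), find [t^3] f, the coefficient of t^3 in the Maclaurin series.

1/48

Compute the successive derivatives at the expansion point and divide by k!.
f(0) = 1
f′(0) = 1/2
f′′(0) = 1/4
f′′′(0) = 1/8
So c_3 = f′′′(0)/3! = 1/48.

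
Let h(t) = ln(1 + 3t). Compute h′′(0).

-9

The coefficient of t^2 in the expansion is -9/2, so h′′(0) = 2! * (-9/2) = -9.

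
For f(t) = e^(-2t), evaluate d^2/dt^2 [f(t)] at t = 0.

The coefficient of t^2 in the expansion is 2, so f′′(0) = 2! * (2) = 4.

4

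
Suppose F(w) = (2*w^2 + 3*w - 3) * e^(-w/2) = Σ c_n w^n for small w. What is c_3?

Distribute the polynomial across the series and collect like powers.
F(0) = -3
F′(0) = 9/2
F′′(0) = 1/4
F′′′(0) = -27/8
Then c_k = F^(k)(0)/k! gives each Taylor coefficient.

-9/16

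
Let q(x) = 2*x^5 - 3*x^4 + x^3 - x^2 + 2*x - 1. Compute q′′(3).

Differentiate repeatedly and evaluate at the center.
The coefficient of (x - 3)^2 in the expansion is 386, so q′′(3) = 2! * (386) = 772.

772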